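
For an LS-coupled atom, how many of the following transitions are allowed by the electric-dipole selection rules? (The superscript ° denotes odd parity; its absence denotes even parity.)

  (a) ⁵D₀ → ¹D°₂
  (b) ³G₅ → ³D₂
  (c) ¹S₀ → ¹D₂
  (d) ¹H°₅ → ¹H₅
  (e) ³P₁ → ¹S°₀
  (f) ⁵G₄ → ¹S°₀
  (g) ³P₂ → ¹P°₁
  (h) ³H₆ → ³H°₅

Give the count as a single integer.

(a) forbidden (ΔS, ΔJ fail)
(b) forbidden (parity, ΔL, ΔJ fail)
(c) forbidden (parity, ΔL, ΔJ fail)
(d) allowed
(e) forbidden (ΔS fails)
(f) forbidden (ΔS, ΔL, ΔJ fail)
(g) forbidden (ΔS fails)
(h) allowed
Total allowed: 2 of 8.

2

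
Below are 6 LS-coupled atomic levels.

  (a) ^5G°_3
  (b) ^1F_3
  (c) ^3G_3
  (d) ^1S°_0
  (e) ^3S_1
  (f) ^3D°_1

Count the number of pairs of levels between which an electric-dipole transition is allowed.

0

(a)–(b): forbidden (ΔS).
(a)–(c): forbidden (ΔS).
(a)–(d): forbidden (parity, ΔS, ΔL, ΔJ).
(a)–(e): forbidden (ΔS, ΔL, ΔJ).
(a)–(f): forbidden (parity, ΔS, ΔL, ΔJ).
(b)–(c): forbidden (parity, ΔS).
(b)–(d): forbidden (ΔL, ΔJ).
(b)–(e): forbidden (parity, ΔS, ΔL, ΔJ).
(b)–(f): forbidden (ΔS, ΔJ).
(c)–(d): forbidden (ΔS, ΔL, ΔJ).
(c)–(e): forbidden (parity, ΔL, ΔJ).
(c)–(f): forbidden (ΔL, ΔJ).
(d)–(e): forbidden (ΔS, ΔL).
(d)–(f): forbidden (parity, ΔS, ΔL).
(e)–(f): forbidden (ΔL).
Allowed pairs: 0 of 15.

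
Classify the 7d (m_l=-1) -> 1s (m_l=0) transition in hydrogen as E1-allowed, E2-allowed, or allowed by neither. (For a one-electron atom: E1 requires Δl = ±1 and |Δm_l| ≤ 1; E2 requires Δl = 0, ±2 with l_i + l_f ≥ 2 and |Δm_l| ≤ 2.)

E2

Δl = 0 − 2 = -2; l_i + l_f = 2.
Δm_l = +1.
E1 (Δl = ±1, |Δm_l| ≤ 1): not satisfied.
E2 (Δl = 0,±2, l_i+l_f ≥ 2, |Δm_l| ≤ 2): satisfied.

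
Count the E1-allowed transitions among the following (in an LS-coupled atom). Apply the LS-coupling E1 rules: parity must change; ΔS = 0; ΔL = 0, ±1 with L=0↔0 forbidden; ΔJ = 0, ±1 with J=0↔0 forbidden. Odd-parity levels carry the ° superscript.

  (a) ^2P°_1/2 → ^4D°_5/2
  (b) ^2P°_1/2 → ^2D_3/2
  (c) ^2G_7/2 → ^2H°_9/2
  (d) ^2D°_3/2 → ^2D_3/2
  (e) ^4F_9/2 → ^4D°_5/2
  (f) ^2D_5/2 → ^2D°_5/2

(a) forbidden (parity, ΔS, ΔJ fail)
(b) allowed
(c) allowed
(d) allowed
(e) forbidden (ΔJ fails)
(f) allowed
Total allowed: 4 of 6.

4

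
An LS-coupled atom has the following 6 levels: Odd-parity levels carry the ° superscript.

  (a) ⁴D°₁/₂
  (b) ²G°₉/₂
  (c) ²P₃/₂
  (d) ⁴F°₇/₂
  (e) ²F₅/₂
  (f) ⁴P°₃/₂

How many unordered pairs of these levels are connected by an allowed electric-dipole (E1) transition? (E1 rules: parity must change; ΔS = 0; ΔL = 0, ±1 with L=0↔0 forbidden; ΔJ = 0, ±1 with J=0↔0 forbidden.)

(a)–(b): forbidden (parity, ΔS, ΔL, ΔJ).
(a)–(c): forbidden (ΔS).
(a)–(d): forbidden (parity, ΔJ).
(a)–(e): forbidden (ΔS, ΔJ).
(a)–(f): forbidden (parity).
(b)–(c): forbidden (ΔL, ΔJ).
(b)–(d): forbidden (parity, ΔS).
(b)–(e): forbidden (ΔJ).
(b)–(f): forbidden (parity, ΔS, ΔL, ΔJ).
(c)–(d): forbidden (ΔS, ΔL, ΔJ).
(c)–(e): forbidden (parity, ΔL).
(c)–(f): forbidden (ΔS).
(d)–(e): forbidden (ΔS).
(d)–(f): forbidden (parity, ΔL, ΔJ).
(e)–(f): forbidden (ΔS, ΔL).
Allowed pairs: 0 of 15.

0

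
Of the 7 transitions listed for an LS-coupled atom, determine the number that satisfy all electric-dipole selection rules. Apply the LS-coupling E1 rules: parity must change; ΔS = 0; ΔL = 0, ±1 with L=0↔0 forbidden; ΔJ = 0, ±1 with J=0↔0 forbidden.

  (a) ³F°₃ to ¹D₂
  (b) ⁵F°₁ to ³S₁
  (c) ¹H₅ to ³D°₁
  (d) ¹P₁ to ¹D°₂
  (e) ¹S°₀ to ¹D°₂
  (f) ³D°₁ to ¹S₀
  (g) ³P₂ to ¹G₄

1

(a) forbidden (ΔS fails)
(b) forbidden (ΔS, ΔL fail)
(c) forbidden (ΔS, ΔL, ΔJ fail)
(d) allowed
(e) forbidden (parity, ΔL, ΔJ fail)
(f) forbidden (ΔS, ΔL fail)
(g) forbidden (parity, ΔS, ΔL, ΔJ fail)
Total allowed: 1 of 7.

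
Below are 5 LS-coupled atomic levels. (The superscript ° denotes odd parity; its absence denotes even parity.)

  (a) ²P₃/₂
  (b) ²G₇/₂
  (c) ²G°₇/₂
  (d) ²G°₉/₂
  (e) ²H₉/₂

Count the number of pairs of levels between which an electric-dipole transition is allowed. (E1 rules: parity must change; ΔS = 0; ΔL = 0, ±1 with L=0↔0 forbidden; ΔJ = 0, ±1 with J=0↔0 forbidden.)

(a)–(b): forbidden (parity, ΔL, ΔJ).
(a)–(c): forbidden (ΔL, ΔJ).
(a)–(d): forbidden (ΔL, ΔJ).
(a)–(e): forbidden (parity, ΔL, ΔJ).
(b)–(c): allowed.
(b)–(d): allowed.
(b)–(e): forbidden (parity).
(c)–(d): forbidden (parity).
(c)–(e): allowed.
(d)–(e): allowed.
Allowed pairs: 4 of 10.

4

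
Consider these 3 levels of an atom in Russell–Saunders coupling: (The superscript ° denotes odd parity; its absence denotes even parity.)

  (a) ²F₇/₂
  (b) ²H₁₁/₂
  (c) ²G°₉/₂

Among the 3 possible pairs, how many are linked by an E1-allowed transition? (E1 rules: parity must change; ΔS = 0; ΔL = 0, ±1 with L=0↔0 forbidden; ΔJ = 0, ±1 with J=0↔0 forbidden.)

(a)–(b): forbidden (parity, ΔL, ΔJ).
(a)–(c): allowed.
(b)–(c): allowed.
Allowed pairs: 2 of 3.

2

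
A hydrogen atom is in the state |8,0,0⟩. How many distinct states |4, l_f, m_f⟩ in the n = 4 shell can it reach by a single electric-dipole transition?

3

E1 requires Δl = ±1, so l_f ∈ {-1, 1}; with 0 ≤ l_f ≤ n_f−1 = 3, the allowed l_f values are {1}.
For l_f = 1: m_f ∈ {m_i−1, m_i, m_i+1} ∩ [−1, 1] = {-1, 0, 1} → 3 states.
Total: 3.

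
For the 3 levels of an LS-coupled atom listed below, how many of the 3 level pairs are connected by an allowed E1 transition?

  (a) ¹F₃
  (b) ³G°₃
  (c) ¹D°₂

(a)–(b): forbidden (ΔS).
(a)–(c): allowed.
(b)–(c): forbidden (parity, ΔS, ΔL).
Allowed pairs: 1 of 3.

1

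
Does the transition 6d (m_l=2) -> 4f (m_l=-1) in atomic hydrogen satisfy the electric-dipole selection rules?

l: 2 → 3 (Δl = +1). Δl = ±1 passes.
Δm_l = -1 − (2) = -3. E1 requires Δm_l = 0, ±1: fails.
The transition is electric-dipole forbidden.

forbidden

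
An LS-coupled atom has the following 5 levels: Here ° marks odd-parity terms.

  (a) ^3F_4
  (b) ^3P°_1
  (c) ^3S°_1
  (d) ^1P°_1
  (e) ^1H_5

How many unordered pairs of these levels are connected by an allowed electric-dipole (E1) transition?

0

(a)–(b): forbidden (ΔL, ΔJ).
(a)–(c): forbidden (ΔL, ΔJ).
(a)–(d): forbidden (ΔS, ΔL, ΔJ).
(a)–(e): forbidden (parity, ΔS, ΔL).
(b)–(c): forbidden (parity).
(b)–(d): forbidden (parity, ΔS).
(b)–(e): forbidden (ΔS, ΔL, ΔJ).
(c)–(d): forbidden (parity, ΔS).
(c)–(e): forbidden (ΔS, ΔL, ΔJ).
(d)–(e): forbidden (ΔL, ΔJ).
Allowed pairs: 0 of 10.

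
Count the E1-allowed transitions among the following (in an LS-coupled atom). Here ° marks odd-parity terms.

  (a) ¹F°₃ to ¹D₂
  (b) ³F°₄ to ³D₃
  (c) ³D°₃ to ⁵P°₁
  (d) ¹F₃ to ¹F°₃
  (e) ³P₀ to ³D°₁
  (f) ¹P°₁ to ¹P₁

5

(a) allowed
(b) allowed
(c) forbidden (parity, ΔS, ΔJ fail)
(d) allowed
(e) allowed
(f) allowed
Total allowed: 5 of 6.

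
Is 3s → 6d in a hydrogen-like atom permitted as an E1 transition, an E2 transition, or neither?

Δl = 2 − 0 = +2; l_i + l_f = 2.
E1 (Δl = ±1): not satisfied.
E2 (Δl = 0,±2, l_i+l_f ≥ 2): satisfied.

E2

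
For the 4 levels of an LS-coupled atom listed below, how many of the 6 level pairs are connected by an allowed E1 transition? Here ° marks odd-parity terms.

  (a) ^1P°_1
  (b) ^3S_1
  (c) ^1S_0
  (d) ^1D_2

2

(a)–(b): forbidden (ΔS).
(a)–(c): allowed.
(a)–(d): allowed.
(b)–(c): forbidden (parity, ΔS, ΔL).
(b)–(d): forbidden (parity, ΔS, ΔL).
(c)–(d): forbidden (parity, ΔL, ΔJ).
Allowed pairs: 2 of 6.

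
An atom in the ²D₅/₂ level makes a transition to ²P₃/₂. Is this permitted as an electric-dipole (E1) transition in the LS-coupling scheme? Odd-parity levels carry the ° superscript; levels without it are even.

forbidden

Parity must change: even → even — ✗.
ΔS = 0: S: 1/2 → 1/2 — ✓.
ΔL = 0, ±1 (not L=0↔0): L: 2 → 1, ΔL = -1 — ✓.
ΔJ = 0, ±1 (not J=0↔0): J: 5/2 → 3/2, ΔJ = -1 — ✓.
Rule(s) violated: parity.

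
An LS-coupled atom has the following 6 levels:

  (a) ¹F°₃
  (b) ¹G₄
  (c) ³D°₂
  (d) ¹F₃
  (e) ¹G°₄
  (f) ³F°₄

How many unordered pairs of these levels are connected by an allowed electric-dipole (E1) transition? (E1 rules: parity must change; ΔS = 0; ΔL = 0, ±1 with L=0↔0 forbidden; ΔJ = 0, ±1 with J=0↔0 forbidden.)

(a)–(b): allowed.
(a)–(c): forbidden (parity, ΔS).
(a)–(d): allowed.
(a)–(e): forbidden (parity).
(a)–(f): forbidden (parity, ΔS).
(b)–(c): forbidden (ΔS, ΔL, ΔJ).
(b)–(d): forbidden (parity).
(b)–(e): allowed.
(b)–(f): forbidden (ΔS).
(c)–(d): forbidden (ΔS).
(c)–(e): forbidden (parity, ΔS, ΔL, ΔJ).
(c)–(f): forbidden (parity, ΔJ).
(d)–(e): allowed.
(d)–(f): forbidden (ΔS).
(e)–(f): forbidden (parity, ΔS).
Allowed pairs: 4 of 15.

4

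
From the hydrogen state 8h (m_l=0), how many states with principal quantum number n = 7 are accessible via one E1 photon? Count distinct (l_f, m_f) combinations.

E1 requires Δl = ±1, so l_f ∈ {4, 6}; with 0 ≤ l_f ≤ n_f−1 = 6, the allowed l_f values are {4, 6}.
For l_f = 4: m_f ∈ {m_i−1, m_i, m_i+1} ∩ [−4, 4] = {-1, 0, 1} → 3 states.
For l_f = 6: m_f ∈ {m_i−1, m_i, m_i+1} ∩ [−6, 6] = {-1, 0, 1} → 3 states.
Total: 6.

6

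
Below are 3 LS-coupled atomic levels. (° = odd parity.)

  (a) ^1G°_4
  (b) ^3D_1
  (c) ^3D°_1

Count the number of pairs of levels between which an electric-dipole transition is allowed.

(a)–(b): forbidden (ΔS, ΔL, ΔJ).
(a)–(c): forbidden (parity, ΔS, ΔL, ΔJ).
(b)–(c): allowed.
Allowed pairs: 1 of 3.

1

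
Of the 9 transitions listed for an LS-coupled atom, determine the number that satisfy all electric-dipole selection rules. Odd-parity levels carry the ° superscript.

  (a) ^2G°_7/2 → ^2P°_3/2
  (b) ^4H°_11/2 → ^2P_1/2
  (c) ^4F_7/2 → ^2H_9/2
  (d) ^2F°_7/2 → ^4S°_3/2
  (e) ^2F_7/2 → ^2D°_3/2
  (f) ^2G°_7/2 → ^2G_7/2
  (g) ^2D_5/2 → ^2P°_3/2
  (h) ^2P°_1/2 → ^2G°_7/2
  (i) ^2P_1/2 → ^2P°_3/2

(a) forbidden (parity, ΔL, ΔJ fail)
(b) forbidden (ΔS, ΔL, ΔJ fail)
(c) forbidden (parity, ΔS, ΔL fail)
(d) forbidden (parity, ΔS, ΔL, ΔJ fail)
(e) forbidden (ΔJ fails)
(f) allowed
(g) allowed
(h) forbidden (parity, ΔL, ΔJ fail)
(i) allowed
Total allowed: 3 of 9.

3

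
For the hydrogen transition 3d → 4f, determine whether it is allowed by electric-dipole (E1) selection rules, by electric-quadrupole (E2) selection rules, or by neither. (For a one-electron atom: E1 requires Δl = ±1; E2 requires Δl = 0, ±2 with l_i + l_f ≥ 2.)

E1

Δl = 3 − 2 = +1; l_i + l_f = 5.
E1 (Δl = ±1): satisfied.
E2 (Δl = 0,±2, l_i+l_f ≥ 2): not satisfied.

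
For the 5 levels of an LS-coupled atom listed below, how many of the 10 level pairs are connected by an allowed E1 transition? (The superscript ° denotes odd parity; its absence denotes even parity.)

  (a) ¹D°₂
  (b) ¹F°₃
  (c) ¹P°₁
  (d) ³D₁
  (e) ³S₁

(a)–(b): forbidden (parity).
(a)–(c): forbidden (parity).
(a)–(d): forbidden (ΔS).
(a)–(e): forbidden (ΔS, ΔL).
(b)–(c): forbidden (parity, ΔL, ΔJ).
(b)–(d): forbidden (ΔS, ΔJ).
(b)–(e): forbidden (ΔS, ΔL, ΔJ).
(c)–(d): forbidden (ΔS).
(c)–(e): forbidden (ΔS).
(d)–(e): forbidden (parity, ΔL).
Allowed pairs: 0 of 10.

0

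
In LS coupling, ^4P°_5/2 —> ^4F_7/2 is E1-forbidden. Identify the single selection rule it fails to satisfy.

the ΔL = 0, ±1 rule

Parity must change: odd → even — satisfied.
ΔS = 0: S: 3/2 → 3/2 — satisfied.
ΔL = 0, ±1 (not L=0↔0): L: 1 → 3, ΔL = +2 — violated.
ΔJ = 0, ±1 (not J=0↔0): J: 5/2 → 7/2, ΔJ = +1 — satisfied.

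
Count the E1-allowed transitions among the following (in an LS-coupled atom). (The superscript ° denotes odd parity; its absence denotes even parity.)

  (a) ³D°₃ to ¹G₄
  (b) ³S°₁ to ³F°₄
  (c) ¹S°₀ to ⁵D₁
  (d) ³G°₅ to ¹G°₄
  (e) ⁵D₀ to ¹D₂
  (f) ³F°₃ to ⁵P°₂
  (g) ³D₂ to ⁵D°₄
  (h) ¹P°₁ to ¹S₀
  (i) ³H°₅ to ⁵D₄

1

(a) forbidden (ΔS, ΔL fail)
(b) forbidden (parity, ΔL, ΔJ fail)
(c) forbidden (ΔS, ΔL fail)
(d) forbidden (parity, ΔS fail)
(e) forbidden (parity, ΔS, ΔJ fail)
(f) forbidden (parity, ΔS, ΔL fail)
(g) forbidden (ΔS, ΔJ fail)
(h) allowed
(i) forbidden (ΔS, ΔL fail)
Total allowed: 1 of 9.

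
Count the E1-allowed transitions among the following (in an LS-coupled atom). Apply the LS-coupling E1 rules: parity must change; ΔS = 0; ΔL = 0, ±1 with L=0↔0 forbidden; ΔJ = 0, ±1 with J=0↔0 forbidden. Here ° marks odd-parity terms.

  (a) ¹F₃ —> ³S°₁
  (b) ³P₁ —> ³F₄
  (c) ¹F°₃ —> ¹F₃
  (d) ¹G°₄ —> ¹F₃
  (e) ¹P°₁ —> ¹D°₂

(a) forbidden (ΔS, ΔL, ΔJ fail)
(b) forbidden (parity, ΔL, ΔJ fail)
(c) allowed
(d) allowed
(e) forbidden (parity fails)
Total allowed: 2 of 5.

2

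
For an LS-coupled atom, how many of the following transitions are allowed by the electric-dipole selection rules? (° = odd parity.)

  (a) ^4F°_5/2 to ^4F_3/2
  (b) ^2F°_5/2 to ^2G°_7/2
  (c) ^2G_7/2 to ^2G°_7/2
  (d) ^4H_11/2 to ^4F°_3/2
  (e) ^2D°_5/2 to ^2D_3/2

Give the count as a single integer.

(a) allowed
(b) forbidden (parity fails)
(c) allowed
(d) forbidden (ΔL, ΔJ fail)
(e) allowed
Total allowed: 3 of 5.

3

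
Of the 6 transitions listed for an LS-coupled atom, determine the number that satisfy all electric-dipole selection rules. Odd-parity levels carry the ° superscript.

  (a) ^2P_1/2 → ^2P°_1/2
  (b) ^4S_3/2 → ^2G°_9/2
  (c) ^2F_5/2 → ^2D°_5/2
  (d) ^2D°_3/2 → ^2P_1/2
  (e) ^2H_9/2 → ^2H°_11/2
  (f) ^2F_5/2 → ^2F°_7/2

(a) allowed
(b) forbidden (ΔS, ΔL, ΔJ fail)
(c) allowed
(d) allowed
(e) allowed
(f) allowed
Total allowed: 5 of 6.

5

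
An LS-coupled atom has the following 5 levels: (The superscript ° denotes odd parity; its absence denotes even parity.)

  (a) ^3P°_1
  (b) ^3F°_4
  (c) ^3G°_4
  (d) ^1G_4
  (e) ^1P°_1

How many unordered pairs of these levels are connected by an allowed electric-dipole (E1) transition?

0

(a)–(b): forbidden (parity, ΔL, ΔJ).
(a)–(c): forbidden (parity, ΔL, ΔJ).
(a)–(d): forbidden (ΔS, ΔL, ΔJ).
(a)–(e): forbidden (parity, ΔS).
(b)–(c): forbidden (parity).
(b)–(d): forbidden (ΔS).
(b)–(e): forbidden (parity, ΔS, ΔL, ΔJ).
(c)–(d): forbidden (ΔS).
(c)–(e): forbidden (parity, ΔS, ΔL, ΔJ).
(d)–(e): forbidden (ΔL, ΔJ).
Allowed pairs: 0 of 10.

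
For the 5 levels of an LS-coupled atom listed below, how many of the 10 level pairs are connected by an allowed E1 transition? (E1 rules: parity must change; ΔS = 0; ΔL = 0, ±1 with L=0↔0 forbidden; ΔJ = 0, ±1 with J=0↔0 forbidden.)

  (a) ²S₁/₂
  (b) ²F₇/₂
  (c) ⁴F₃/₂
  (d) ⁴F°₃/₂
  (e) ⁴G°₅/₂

(a)–(b): forbidden (parity, ΔL, ΔJ).
(a)–(c): forbidden (parity, ΔS, ΔL).
(a)–(d): forbidden (ΔS, ΔL).
(a)–(e): forbidden (ΔS, ΔL, ΔJ).
(b)–(c): forbidden (parity, ΔS, ΔJ).
(b)–(d): forbidden (ΔS, ΔJ).
(b)–(e): forbidden (ΔS).
(c)–(d): allowed.
(c)–(e): allowed.
(d)–(e): forbidden (parity).
Allowed pairs: 2 of 10.

2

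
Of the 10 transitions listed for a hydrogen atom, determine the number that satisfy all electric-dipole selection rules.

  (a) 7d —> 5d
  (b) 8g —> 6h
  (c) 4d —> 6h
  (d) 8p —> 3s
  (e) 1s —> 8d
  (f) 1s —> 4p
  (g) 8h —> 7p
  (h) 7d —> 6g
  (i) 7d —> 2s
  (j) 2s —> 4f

(a) forbidden — Δl = +0 (E1 requires Δl = ±1)
(b) allowed
(c) forbidden — Δl = +3 (E1 requires Δl = ±1)
(d) allowed
(e) forbidden — Δl = +2 (E1 requires Δl = ±1)
(f) allowed
(g) forbidden — Δl = -4 (E1 requires Δl = ±1)
(h) forbidden — Δl = +2 (E1 requires Δl = ±1)
(i) forbidden — Δl = -2 (E1 requires Δl = ±1)
(j) forbidden — Δl = +3 (E1 requires Δl = ±1)
Total allowed: 3 of 10.

3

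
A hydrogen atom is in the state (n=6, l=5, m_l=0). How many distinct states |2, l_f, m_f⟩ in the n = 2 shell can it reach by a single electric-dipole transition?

0

E1 requires l_f ∈ {4, 6}, but neither lies in [0, 1], so no final state is reachable.
Total: 0.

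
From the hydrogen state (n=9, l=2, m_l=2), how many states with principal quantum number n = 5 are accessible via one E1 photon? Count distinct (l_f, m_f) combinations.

4

E1 requires Δl = ±1, so l_f ∈ {1, 3}; with 0 ≤ l_f ≤ n_f−1 = 4, the allowed l_f values are {1, 3}.
For l_f = 1: m_f ∈ {m_i−1, m_i, m_i+1} ∩ [−1, 1] = {1} → 1 state.
For l_f = 3: m_f ∈ {m_i−1, m_i, m_i+1} ∩ [−3, 3] = {1, 2, 3} → 3 states.
Total: 4.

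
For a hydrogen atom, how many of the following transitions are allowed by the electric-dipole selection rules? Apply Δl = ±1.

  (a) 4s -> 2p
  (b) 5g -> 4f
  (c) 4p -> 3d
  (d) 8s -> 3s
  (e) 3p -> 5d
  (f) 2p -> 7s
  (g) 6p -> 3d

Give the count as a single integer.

6

(a) allowed
(b) allowed
(c) allowed
(d) forbidden — Δl = +0 (E1 requires Δl = ±1)
(e) allowed
(f) allowed
(g) allowed
Total allowed: 6 of 7.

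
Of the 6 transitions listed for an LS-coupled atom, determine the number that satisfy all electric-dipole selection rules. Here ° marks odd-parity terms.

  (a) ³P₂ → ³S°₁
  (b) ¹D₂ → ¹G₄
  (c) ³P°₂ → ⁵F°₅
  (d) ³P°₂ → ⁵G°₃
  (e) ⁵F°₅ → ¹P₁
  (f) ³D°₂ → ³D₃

2

(a) allowed
(b) forbidden (parity, ΔL, ΔJ fail)
(c) forbidden (parity, ΔS, ΔL, ΔJ fail)
(d) forbidden (parity, ΔS, ΔL fail)
(e) forbidden (ΔS, ΔL, ΔJ fail)
(f) allowed
Total allowed: 2 of 6.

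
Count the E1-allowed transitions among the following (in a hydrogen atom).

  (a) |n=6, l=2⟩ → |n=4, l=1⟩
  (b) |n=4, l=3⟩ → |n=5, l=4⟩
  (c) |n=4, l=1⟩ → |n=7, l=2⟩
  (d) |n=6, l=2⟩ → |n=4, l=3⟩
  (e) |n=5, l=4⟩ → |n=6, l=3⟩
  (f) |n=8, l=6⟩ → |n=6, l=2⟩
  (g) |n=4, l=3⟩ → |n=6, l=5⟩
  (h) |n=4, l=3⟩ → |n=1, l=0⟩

(a) allowed
(b) allowed
(c) allowed
(d) allowed
(e) allowed
(f) forbidden — Δl = -4 (E1 requires Δl = ±1)
(g) forbidden — Δl = +2 (E1 requires Δl = ±1)
(h) forbidden — Δl = -3 (E1 requires Δl = ±1)
Total allowed: 5 of 8.

5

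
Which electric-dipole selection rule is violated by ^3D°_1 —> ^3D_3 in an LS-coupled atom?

Parity must change: odd → even — passes.
ΔS = 0: S: 1 → 1 — passes.
ΔL = 0, ±1 (not L=0↔0): L: 2 → 2, ΔL = +0 — passes.
ΔJ = 0, ±1 (not J=0↔0): J: 1 → 3, ΔJ = +2 — fails.

the ΔJ = 0, ±1 rule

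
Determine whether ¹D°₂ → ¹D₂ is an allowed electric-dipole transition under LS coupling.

allowed

Parity must change: odd → even — satisfied.
ΔL = 0, ±1 (not L=0↔0): L: 2 → 2, ΔL = +0 — satisfied.
ΔS = 0: S: 0 → 0 — satisfied.
ΔJ = 0, ±1 (not J=0↔0): J: 2 → 2, ΔJ = +0 — satisfied.
All four E1 rules are satisfied.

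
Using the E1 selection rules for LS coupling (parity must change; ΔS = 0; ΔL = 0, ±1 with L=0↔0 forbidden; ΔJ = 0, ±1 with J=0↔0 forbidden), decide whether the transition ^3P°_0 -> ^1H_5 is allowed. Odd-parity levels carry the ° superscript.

ΔL = 0, ±1 (not L=0↔0): L: 1 → 5, ΔL = +4 — violated.
Parity must change: odd → even — satisfied.
ΔS = 0: S: 1 → 0 — violated.
ΔJ = 0, ±1 (not J=0↔0): J: 0 → 5, ΔJ = +5 — violated.
Rule(s) violated: ΔS, ΔL, ΔJ.

forbidden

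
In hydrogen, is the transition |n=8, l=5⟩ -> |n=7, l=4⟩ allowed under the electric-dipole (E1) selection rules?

Initial l = 5, final l = 4, so Δl = -1. E1 requires Δl = ±1: ✓.
All E1 selection rules are satisfied.

allowed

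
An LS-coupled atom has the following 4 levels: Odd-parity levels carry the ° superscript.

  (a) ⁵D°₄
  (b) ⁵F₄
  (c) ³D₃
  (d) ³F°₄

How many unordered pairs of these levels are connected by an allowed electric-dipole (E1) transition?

(a)–(b): allowed.
(a)–(c): forbidden (ΔS).
(a)–(d): forbidden (parity, ΔS).
(b)–(c): forbidden (parity, ΔS).
(b)–(d): forbidden (ΔS).
(c)–(d): allowed.
Allowed pairs: 2 of 6.

2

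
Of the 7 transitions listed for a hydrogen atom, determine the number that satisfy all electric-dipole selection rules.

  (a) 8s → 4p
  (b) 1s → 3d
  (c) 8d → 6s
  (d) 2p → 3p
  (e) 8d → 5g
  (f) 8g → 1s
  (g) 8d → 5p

2

(a) allowed
(b) forbidden — Δl = +2 (E1 requires Δl = ±1)
(c) forbidden — Δl = -2 (E1 requires Δl = ±1)
(d) forbidden — Δl = +0 (E1 requires Δl = ±1)
(e) forbidden — Δl = +2 (E1 requires Δl = ±1)
(f) forbidden — Δl = -4 (E1 requires Δl = ±1)
(g) allowed
Total allowed: 2 of 7.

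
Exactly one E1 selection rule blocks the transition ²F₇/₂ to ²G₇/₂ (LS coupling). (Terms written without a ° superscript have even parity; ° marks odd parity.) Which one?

Reading off the term symbols: S 1/2→1/2, L 3→4, J 7/2→7/2, parity even→even.
ΔS = 0: S: 1/2 → 1/2 — ✓.
ΔJ = 0, ±1 (not J=0↔0): J: 7/2 → 7/2, ΔJ = +0 — ✓.
Parity must change: even → even — ✗.
ΔL = 0, ±1 (not L=0↔0): L: 3 → 4, ΔL = +1 — ✓.

parity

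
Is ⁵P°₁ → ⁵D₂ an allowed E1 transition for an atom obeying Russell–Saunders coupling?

Reading off the term symbols: S 2→2, L 1→2, J 1→2, parity odd→even.
ΔL = 0, ±1 (not L=0↔0): L: 1 → 2, ΔL = +1 — ok.
ΔJ = 0, ±1 (not J=0↔0): J: 1 → 2, ΔJ = +1 — ok.
Parity must change: odd → even — ok.
ΔS = 0: S: 2 → 2 — ok.
All four E1 rules are satisfied.

allowed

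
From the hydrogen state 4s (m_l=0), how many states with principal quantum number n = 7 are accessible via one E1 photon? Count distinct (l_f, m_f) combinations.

E1 requires Δl = ±1, so l_f ∈ {-1, 1}; with 0 ≤ l_f ≤ n_f−1 = 6, the allowed l_f values are {1}.
For l_f = 1: m_f ∈ {m_i−1, m_i, m_i+1} ∩ [−1, 1] = {-1, 0, 1} → 3 states.
Total: 3.

3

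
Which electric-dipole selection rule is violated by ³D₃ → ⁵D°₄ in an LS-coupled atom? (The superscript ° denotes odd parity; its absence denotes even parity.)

the ΔS = 0 rule

Parity must change: even → odd — ✓.
ΔS = 0: S: 1 → 2 — ✗.
ΔL = 0, ±1 (not L=0↔0): L: 2 → 2, ΔL = +0 — ✓.
ΔJ = 0, ±1 (not J=0↔0): J: 3 → 4, ΔJ = +1 — ✓.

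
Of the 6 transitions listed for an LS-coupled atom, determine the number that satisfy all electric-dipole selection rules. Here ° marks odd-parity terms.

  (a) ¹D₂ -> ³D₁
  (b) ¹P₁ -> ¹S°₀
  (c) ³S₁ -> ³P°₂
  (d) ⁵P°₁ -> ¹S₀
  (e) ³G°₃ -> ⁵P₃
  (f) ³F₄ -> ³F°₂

2

(a) forbidden (parity, ΔS fail)
(b) allowed
(c) allowed
(d) forbidden (ΔS fails)
(e) forbidden (ΔS, ΔL fail)
(f) forbidden (ΔJ fails)
Total allowed: 2 of 6.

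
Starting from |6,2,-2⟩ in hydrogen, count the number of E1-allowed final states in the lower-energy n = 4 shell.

E1 requires Δl = ±1, so l_f ∈ {1, 3}; with 0 ≤ l_f ≤ n_f−1 = 3, the allowed l_f values are {1, 3}.
For l_f = 1: m_f ∈ {m_i−1, m_i, m_i+1} ∩ [−1, 1] = {-1} → 1 state.
For l_f = 3: m_f ∈ {m_i−1, m_i, m_i+1} ∩ [−3, 3] = {-3, -2, -1} → 3 states.
Total: 4.

4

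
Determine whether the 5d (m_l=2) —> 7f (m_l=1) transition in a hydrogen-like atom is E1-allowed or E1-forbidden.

allowed

Δl = 3 − 2 = +1; the E1 rule Δl = ±1 is passes.
m_l: 2 → 1 (Δm_l = -1). |Δm_l| ≤ 1 passes.
All E1 selection rules are satisfied.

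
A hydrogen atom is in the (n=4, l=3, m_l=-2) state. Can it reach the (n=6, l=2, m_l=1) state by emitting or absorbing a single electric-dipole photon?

l: 3 → 2 (Δl = -1). Δl = ±1 passes.
Δm_l = 1 − (-2) = +3. E1 requires Δm_l = 0, ±1: fails.
The transition is electric-dipole forbidden.

forbidden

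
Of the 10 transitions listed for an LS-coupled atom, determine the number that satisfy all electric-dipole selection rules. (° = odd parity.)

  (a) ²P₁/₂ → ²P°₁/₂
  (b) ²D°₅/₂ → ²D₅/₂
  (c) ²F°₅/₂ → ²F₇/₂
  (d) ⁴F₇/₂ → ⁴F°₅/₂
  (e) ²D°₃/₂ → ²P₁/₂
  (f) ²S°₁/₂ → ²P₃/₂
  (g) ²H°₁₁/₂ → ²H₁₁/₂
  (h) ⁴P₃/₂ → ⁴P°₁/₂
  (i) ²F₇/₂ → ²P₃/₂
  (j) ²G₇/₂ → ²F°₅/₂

9

(a) allowed
(b) allowed
(c) allowed
(d) allowed
(e) allowed
(f) allowed
(g) allowed
(h) allowed
(i) forbidden (parity, ΔL, ΔJ fail)
(j) allowed
Total allowed: 9 of 10.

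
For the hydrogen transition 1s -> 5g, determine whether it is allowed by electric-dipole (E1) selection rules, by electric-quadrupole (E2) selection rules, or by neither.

Δl = 4 − 0 = +4; l_i + l_f = 4.
E1 (Δl = ±1): not satisfied.
E2 (Δl = 0,±2, l_i+l_f ≥ 2): not satisfied.

neither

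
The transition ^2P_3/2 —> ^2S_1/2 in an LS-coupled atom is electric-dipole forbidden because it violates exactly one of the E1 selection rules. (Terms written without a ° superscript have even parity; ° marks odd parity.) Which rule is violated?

Reading off the term symbols: S 1/2→1/2, L 1→0, J 3/2→1/2, parity even→even.
Parity must change: even → even — fails.
ΔS = 0: S: 1/2 → 1/2 — ok.
ΔL = 0, ±1 (not L=0↔0): L: 1 → 0, ΔL = -1 — ok.
ΔJ = 0, ±1 (not J=0↔0): J: 3/2 → 1/2, ΔJ = -1 — ok.

parity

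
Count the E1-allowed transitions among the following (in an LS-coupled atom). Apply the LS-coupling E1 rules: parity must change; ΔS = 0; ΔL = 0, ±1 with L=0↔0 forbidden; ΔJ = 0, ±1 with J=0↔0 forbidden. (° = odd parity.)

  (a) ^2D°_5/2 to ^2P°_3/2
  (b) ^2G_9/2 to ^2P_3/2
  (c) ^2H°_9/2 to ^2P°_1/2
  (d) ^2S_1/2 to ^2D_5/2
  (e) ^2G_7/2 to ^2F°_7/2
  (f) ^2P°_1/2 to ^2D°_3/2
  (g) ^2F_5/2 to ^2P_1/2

(a) forbidden (parity fails)
(b) forbidden (parity, ΔL, ΔJ fail)
(c) forbidden (parity, ΔL, ΔJ fail)
(d) forbidden (parity, ΔL, ΔJ fail)
(e) allowed
(f) forbidden (parity fails)
(g) forbidden (parity, ΔL, ΔJ fail)
Total allowed: 1 of 7.

1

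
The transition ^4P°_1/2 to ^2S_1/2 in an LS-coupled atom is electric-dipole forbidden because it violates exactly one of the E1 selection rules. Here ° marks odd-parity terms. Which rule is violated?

ΔJ = 0, ±1 (not J=0↔0): J: 1/2 → 1/2, ΔJ = +0 — passes.
Parity must change: odd → even — passes.
ΔL = 0, ±1 (not L=0↔0): L: 1 → 0, ΔL = -1 — passes.
ΔS = 0: S: 3/2 → 1/2 — fails.

the ΔS = 0 rule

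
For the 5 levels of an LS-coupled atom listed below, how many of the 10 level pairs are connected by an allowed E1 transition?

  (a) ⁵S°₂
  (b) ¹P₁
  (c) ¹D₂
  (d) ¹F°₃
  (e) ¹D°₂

3

(a)–(b): forbidden (ΔS).
(a)–(c): forbidden (ΔS, ΔL).
(a)–(d): forbidden (parity, ΔS, ΔL).
(a)–(e): forbidden (parity, ΔS, ΔL).
(b)–(c): forbidden (parity).
(b)–(d): forbidden (ΔL, ΔJ).
(b)–(e): allowed.
(c)–(d): allowed.
(c)–(e): allowed.
(d)–(e): forbidden (parity).
Allowed pairs: 3 of 10.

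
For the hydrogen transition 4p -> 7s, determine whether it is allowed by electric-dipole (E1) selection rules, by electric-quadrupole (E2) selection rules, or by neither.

Δl = 0 − 1 = -1; l_i + l_f = 1.
E1 (Δl = ±1): satisfied.
E2 (Δl = 0,±2, l_i+l_f ≥ 2): not satisfied.

E1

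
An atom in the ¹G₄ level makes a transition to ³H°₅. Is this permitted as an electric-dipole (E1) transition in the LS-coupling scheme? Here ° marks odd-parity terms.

forbidden

Parity must change: even → odd — passes.
ΔS = 0: S: 0 → 1 — fails.
ΔL = 0, ±1 (not L=0↔0): L: 4 → 5, ΔL = +1 — passes.
ΔJ = 0, ±1 (not J=0↔0): J: 4 → 5, ΔJ = +1 — passes.
Rule(s) violated: ΔS.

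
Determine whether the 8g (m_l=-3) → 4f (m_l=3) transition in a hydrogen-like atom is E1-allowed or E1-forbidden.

forbidden

Initial l = 4, final l = 3, so Δl = -1. E1 requires Δl = ±1: satisfied.
Δm_l = 3 − (-3) = +6. E1 requires Δm_l = 0, ±1: violated.
The transition is electric-dipole forbidden.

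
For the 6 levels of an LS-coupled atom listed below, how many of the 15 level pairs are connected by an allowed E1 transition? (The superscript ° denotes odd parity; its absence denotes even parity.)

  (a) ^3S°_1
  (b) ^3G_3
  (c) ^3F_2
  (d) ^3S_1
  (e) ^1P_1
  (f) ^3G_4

0

(a)–(b): forbidden (ΔL, ΔJ).
(a)–(c): forbidden (ΔL).
(a)–(d): forbidden (ΔL).
(a)–(e): forbidden (ΔS).
(a)–(f): forbidden (ΔL, ΔJ).
(b)–(c): forbidden (parity).
(b)–(d): forbidden (parity, ΔL, ΔJ).
(b)–(e): forbidden (parity, ΔS, ΔL, ΔJ).
(b)–(f): forbidden (parity).
(c)–(d): forbidden (parity, ΔL).
(c)–(e): forbidden (parity, ΔS, ΔL).
(c)–(f): forbidden (parity, ΔJ).
(d)–(e): forbidden (parity, ΔS).
(d)–(f): forbidden (parity, ΔL, ΔJ).
(e)–(f): forbidden (parity, ΔS, ΔL, ΔJ).
Allowed pairs: 0 of 15.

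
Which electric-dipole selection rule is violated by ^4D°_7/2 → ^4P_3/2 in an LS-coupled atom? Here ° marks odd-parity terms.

Initial level: S=3/2, L=2, J=7/2, parity odd. Final level: S=3/2, L=1, J=3/2, parity even.
Parity must change: odd → even — ✓.
ΔS = 0: S: 3/2 → 3/2 — ✓.
ΔL = 0, ±1 (not L=0↔0): L: 2 → 1, ΔL = -1 — ✓.
ΔJ = 0, ±1 (not J=0↔0): J: 7/2 → 3/2, ΔJ = -2 — ✗.

the ΔJ = 0, ±1 rule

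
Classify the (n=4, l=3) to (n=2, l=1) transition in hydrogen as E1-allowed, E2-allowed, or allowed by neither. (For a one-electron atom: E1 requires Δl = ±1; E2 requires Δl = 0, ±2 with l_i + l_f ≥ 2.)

Δl = 1 − 3 = -2; l_i + l_f = 4.
E1 (Δl = ±1): not satisfied.
E2 (Δl = 0,±2, l_i+l_f ≥ 2): satisfied.

E2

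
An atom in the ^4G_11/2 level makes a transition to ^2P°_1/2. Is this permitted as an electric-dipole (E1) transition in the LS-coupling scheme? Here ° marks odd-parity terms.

Parity must change: even → odd — satisfied.
ΔS = 0: S: 3/2 → 1/2 — violated.
ΔL = 0, ±1 (not L=0↔0): L: 4 → 1, ΔL = -3 — violated.
ΔJ = 0, ±1 (not J=0↔0): J: 11/2 → 1/2, ΔJ = -5 — violated.
Rule(s) violated: ΔS, ΔL, ΔJ.

forbidden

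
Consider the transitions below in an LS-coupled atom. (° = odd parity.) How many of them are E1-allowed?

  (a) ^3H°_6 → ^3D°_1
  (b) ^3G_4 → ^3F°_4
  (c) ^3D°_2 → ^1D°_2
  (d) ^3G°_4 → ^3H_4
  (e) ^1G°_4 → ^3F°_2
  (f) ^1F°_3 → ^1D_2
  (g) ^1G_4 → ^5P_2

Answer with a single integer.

3

(a) forbidden (parity, ΔL, ΔJ fail)
(b) allowed
(c) forbidden (parity, ΔS fail)
(d) allowed
(e) forbidden (parity, ΔS, ΔJ fail)
(f) allowed
(g) forbidden (parity, ΔS, ΔL, ΔJ fail)
Total allowed: 3 of 7.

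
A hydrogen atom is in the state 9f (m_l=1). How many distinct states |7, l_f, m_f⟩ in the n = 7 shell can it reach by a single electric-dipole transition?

E1 requires Δl = ±1, so l_f ∈ {2, 4}; with 0 ≤ l_f ≤ n_f−1 = 6, the allowed l_f values are {2, 4}.
For l_f = 2: m_f ∈ {m_i−1, m_i, m_i+1} ∩ [−2, 2] = {0, 1, 2} → 3 states.
For l_f = 4: m_f ∈ {m_i−1, m_i, m_i+1} ∩ [−4, 4] = {0, 1, 2} → 3 states.
Total: 6.

6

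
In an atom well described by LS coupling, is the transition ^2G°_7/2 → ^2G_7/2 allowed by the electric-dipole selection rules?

Parity must change: odd → even — ✓.
ΔS = 0: S: 1/2 → 1/2 — ✓.
ΔL = 0, ±1 (not L=0↔0): L: 4 → 4, ΔL = +0 — ✓.
ΔJ = 0, ±1 (not J=0↔0): J: 7/2 → 7/2, ΔJ = +0 — ✓.
All four E1 rules are satisfied.

allowed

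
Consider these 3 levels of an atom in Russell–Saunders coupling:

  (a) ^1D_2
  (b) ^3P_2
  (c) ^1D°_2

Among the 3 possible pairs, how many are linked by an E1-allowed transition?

1

(a)–(b): forbidden (parity, ΔS).
(a)–(c): allowed.
(b)–(c): forbidden (ΔS).
Allowed pairs: 1 of 3.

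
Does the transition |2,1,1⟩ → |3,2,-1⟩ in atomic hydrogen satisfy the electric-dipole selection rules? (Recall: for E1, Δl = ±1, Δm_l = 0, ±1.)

Initial l = 1, final l = 2, so Δl = +1. E1 requires Δl = ±1: ✓.
m_l: 1 → -1 (Δm_l = -2). |Δm_l| ≤ 1 ✗.
The transition is electric-dipole forbidden.

forbidden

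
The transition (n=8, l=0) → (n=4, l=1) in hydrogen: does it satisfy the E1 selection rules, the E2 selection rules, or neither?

Δl = 1 − 0 = +1; l_i + l_f = 1.
E1 (Δl = ±1): satisfied.
E2 (Δl = 0,±2, l_i+l_f ≥ 2): not satisfied.

E1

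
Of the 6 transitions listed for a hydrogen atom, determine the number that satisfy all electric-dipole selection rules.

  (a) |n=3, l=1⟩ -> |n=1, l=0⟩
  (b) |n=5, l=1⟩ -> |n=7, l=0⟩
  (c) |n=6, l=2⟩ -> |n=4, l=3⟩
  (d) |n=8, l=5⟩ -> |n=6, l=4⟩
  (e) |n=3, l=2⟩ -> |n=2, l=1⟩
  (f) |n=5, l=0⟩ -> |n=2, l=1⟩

(a) allowed
(b) allowed
(c) allowed
(d) allowed
(e) allowed
(f) allowed
Total allowed: 6 of 6.

6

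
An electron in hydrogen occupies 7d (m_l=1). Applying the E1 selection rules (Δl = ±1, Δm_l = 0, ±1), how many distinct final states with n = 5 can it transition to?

E1 requires Δl = ±1, so l_f ∈ {1, 3}; with 0 ≤ l_f ≤ n_f−1 = 4, the allowed l_f values are {1, 3}.
For l_f = 1: m_f ∈ {m_i−1, m_i, m_i+1} ∩ [−1, 1] = {0, 1} → 2 states.
For l_f = 3: m_f ∈ {m_i−1, m_i, m_i+1} ∩ [−3, 3] = {0, 1, 2} → 3 states.
Total: 5.

5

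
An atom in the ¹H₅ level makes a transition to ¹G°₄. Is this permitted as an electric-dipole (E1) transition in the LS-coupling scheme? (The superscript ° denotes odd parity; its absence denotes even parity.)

Parity must change: even → odd — ✓.
ΔS = 0: S: 0 → 0 — ✓.
ΔL = 0, ±1 (not L=0↔0): L: 5 → 4, ΔL = -1 — ✓.
ΔJ = 0, ±1 (not J=0↔0): J: 5 → 4, ΔJ = -1 — ✓.
All four E1 rules are satisfied.

allowed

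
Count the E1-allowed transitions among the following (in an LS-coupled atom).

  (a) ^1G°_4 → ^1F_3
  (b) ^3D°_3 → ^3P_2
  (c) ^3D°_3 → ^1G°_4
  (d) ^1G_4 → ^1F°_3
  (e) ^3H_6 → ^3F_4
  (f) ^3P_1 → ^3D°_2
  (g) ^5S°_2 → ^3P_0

(a) allowed
(b) allowed
(c) forbidden (parity, ΔS, ΔL fail)
(d) allowed
(e) forbidden (parity, ΔL, ΔJ fail)
(f) allowed
(g) forbidden (ΔS, ΔJ fail)
Total allowed: 4 of 7.

4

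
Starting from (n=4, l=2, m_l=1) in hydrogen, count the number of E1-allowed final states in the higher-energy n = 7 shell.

5

E1 requires Δl = ±1, so l_f ∈ {1, 3}; with 0 ≤ l_f ≤ n_f−1 = 6, the allowed l_f values are {1, 3}.
For l_f = 1: m_f ∈ {m_i−1, m_i, m_i+1} ∩ [−1, 1] = {0, 1} → 2 states.
For l_f = 3: m_f ∈ {m_i−1, m_i, m_i+1} ∩ [−3, 3] = {0, 1, 2} → 3 states.
Total: 5.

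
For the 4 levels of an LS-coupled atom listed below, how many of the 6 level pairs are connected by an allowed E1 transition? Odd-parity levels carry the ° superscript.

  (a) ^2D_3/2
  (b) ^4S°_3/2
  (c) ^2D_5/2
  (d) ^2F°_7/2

1

(a)–(b): forbidden (ΔS, ΔL).
(a)–(c): forbidden (parity).
(a)–(d): forbidden (ΔJ).
(b)–(c): forbidden (ΔS, ΔL).
(b)–(d): forbidden (parity, ΔS, ΔL, ΔJ).
(c)–(d): allowed.
Allowed pairs: 1 of 6.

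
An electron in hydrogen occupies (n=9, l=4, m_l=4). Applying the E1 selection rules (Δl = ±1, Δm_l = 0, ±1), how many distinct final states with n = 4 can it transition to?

1

E1 requires Δl = ±1, so l_f ∈ {3, 5}; with 0 ≤ l_f ≤ n_f−1 = 3, the allowed l_f values are {3}.
For l_f = 3: m_f ∈ {m_i−1, m_i, m_i+1} ∩ [−3, 3] = {3} → 1 state.
Total: 1.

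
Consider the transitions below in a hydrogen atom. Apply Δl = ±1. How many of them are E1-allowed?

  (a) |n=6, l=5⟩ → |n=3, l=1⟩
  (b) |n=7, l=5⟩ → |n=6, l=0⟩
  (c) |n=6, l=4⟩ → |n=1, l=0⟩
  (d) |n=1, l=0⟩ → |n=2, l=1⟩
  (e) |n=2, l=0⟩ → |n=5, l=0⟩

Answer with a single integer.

1

(a) forbidden — Δl = -4 (E1 requires Δl = ±1)
(b) forbidden — Δl = -5 (E1 requires Δl = ±1)
(c) forbidden — Δl = -4 (E1 requires Δl = ±1)
(d) allowed
(e) forbidden — Δl = +0 (E1 requires Δl = ±1)
Total allowed: 1 of 5.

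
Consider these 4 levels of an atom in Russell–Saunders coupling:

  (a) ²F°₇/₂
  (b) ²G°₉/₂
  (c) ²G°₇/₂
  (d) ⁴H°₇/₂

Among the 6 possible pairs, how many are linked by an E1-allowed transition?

0

(a)–(b): forbidden (parity).
(a)–(c): forbidden (parity).
(a)–(d): forbidden (parity, ΔS, ΔL).
(b)–(c): forbidden (parity).
(b)–(d): forbidden (parity, ΔS).
(c)–(d): forbidden (parity, ΔS).
Allowed pairs: 0 of 6.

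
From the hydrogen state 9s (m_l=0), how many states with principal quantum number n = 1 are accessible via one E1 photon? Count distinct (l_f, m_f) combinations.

E1 requires l_f ∈ {-1, 1}, but neither lies in [0, 0], so no final state is reachable.
Total: 0.

0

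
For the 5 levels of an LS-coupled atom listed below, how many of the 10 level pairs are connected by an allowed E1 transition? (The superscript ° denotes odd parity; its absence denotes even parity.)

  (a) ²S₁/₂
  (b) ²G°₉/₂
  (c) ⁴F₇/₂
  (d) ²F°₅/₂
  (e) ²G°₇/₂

(a)–(b): forbidden (ΔL, ΔJ).
(a)–(c): forbidden (parity, ΔS, ΔL, ΔJ).
(a)–(d): forbidden (ΔL, ΔJ).
(a)–(e): forbidden (ΔL, ΔJ).
(b)–(c): forbidden (ΔS).
(b)–(d): forbidden (parity, ΔJ).
(b)–(e): forbidden (parity).
(c)–(d): forbidden (ΔS).
(c)–(e): forbidden (ΔS).
(d)–(e): forbidden (parity).
Allowed pairs: 0 of 10.

0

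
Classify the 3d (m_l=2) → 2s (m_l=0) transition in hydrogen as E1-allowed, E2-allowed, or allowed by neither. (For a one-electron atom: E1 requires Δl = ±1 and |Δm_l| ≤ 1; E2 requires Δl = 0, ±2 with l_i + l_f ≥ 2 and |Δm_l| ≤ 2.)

E2

Δl = 0 − 2 = -2; l_i + l_f = 2.
Δm_l = -2.
E1 (Δl = ±1, |Δm_l| ≤ 1): not satisfied.
E2 (Δl = 0,±2, l_i+l_f ≥ 2, |Δm_l| ≤ 2): satisfied.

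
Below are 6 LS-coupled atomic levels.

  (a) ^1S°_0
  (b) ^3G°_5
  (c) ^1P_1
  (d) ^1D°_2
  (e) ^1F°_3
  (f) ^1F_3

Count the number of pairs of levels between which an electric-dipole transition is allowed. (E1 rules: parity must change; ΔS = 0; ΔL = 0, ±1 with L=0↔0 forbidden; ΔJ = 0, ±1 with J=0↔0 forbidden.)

(a)–(b): forbidden (parity, ΔS, ΔL, ΔJ).
(a)–(c): allowed.
(a)–(d): forbidden (parity, ΔL, ΔJ).
(a)–(e): forbidden (parity, ΔL, ΔJ).
(a)–(f): forbidden (ΔL, ΔJ).
(b)–(c): forbidden (ΔS, ΔL, ΔJ).
(b)–(d): forbidden (parity, ΔS, ΔL, ΔJ).
(b)–(e): forbidden (parity, ΔS, ΔJ).
(b)–(f): forbidden (ΔS, ΔJ).
(c)–(d): allowed.
(c)–(e): forbidden (ΔL, ΔJ).
(c)–(f): forbidden (parity, ΔL, ΔJ).
(d)–(e): forbidden (parity).
(d)–(f): allowed.
(e)–(f): allowed.
Allowed pairs: 4 of 15.

4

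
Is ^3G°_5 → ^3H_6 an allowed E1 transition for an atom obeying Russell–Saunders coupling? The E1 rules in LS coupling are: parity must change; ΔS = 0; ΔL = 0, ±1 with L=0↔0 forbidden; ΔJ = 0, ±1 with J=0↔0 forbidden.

Initial level: S=1, L=4, J=5, parity odd. Final level: S=1, L=5, J=6, parity even.
Parity must change: odd → even — ok.
ΔS = 0: S: 1 → 1 — ok.
ΔL = 0, ±1 (not L=0↔0): L: 4 → 5, ΔL = +1 — ok.
ΔJ = 0, ±1 (not J=0↔0): J: 5 → 6, ΔJ = +1 — ok.
All four E1 rules are satisfied.

allowed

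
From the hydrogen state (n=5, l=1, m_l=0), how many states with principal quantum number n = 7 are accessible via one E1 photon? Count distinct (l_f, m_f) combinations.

4

E1 requires Δl = ±1, so l_f ∈ {0, 2}; with 0 ≤ l_f ≤ n_f−1 = 6, the allowed l_f values are {0, 2}.
For l_f = 0: m_f ∈ {m_i−1, m_i, m_i+1} ∩ [−0, 0] = {0} → 1 state.
For l_f = 2: m_f ∈ {m_i−1, m_i, m_i+1} ∩ [−2, 2] = {-1, 0, 1} → 3 states.
Total: 4.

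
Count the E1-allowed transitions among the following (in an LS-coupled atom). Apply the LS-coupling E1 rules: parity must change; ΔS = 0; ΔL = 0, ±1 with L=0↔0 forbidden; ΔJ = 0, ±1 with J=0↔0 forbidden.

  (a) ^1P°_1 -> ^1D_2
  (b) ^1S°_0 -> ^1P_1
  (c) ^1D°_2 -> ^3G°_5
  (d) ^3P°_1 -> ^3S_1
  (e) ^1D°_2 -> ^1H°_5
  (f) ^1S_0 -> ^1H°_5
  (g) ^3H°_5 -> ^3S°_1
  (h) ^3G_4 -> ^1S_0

(a) allowed
(b) allowed
(c) forbidden (parity, ΔS, ΔL, ΔJ fail)
(d) allowed
(e) forbidden (parity, ΔL, ΔJ fail)
(f) forbidden (ΔL, ΔJ fail)
(g) forbidden (parity, ΔL, ΔJ fail)
(h) forbidden (parity, ΔS, ΔL, ΔJ fail)
Total allowed: 3 of 8.

3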